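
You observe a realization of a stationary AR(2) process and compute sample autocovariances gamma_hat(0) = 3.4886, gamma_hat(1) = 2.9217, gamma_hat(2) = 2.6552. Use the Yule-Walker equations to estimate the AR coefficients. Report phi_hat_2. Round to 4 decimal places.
\hat\phi_{2} = 0.1999

The Yule-Walker equations for an AR(p) process read, in matrix form,
  Gamma_p phi = r_p,   with   (Gamma_p)_{ij} = gamma(|i - j|),
                       (r_p)_i = gamma(i),   i,j = 1..p.
Substitute the sample gammas (Toeplitz matrix and right-hand side of size 2):
  Gamma_p = [[3.4886, 2.9217], [2.9217, 3.4886]]
  r_p     = [2.9217, 2.6552]
Written out:
  3.4886 phi_1 + 2.9217 phi_2 = 2.9217
  2.9217 phi_1 + 3.4886 phi_2 = 2.6552
Solve by Cramer's rule:
  det = gamma(0)^2 - gamma(1)^2 = (3.4886)^2 - (2.9217)^2 = 12.17032996 - 8.53633089 = 3.63399907
  phi_hat_1 = [gamma(1) gamma(0) - gamma(1) gamma(2)] / det = [(2.9217)(3.4886) - (2.9217)(2.6552)] / 3.63399907 = 2.43494478 / 3.63399907 = 0.67
  phi_hat_2 = [gamma(0) gamma(2) - gamma(1)^2] / det = [(3.4886)(2.6552) - (2.9217)^2] / 3.63399907 = 0.72659983 / 3.63399907 = 0.1999
So phi_hat = [0.6700, 0.1999].
Therefore phi_hat_2 = 0.1999.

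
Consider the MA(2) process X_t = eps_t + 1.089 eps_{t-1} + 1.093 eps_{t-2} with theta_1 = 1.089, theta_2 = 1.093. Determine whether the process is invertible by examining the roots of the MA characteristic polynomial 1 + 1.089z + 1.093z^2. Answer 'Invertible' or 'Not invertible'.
\text{Not invertible}

The MA(q) characteristic polynomial is P(z) = 1 + 1.089z + 1.093z^2.
Invertibility requires all roots to lie outside the unit circle, i.e. |z| > 1 for every root.
Set 1 + (1.089) z + (1.093) z^2 = 0, i.e. a z^2 + b z + c = 0 with a = 1.093, b = 1.089, c = 1.
Discriminant D = b^2 - 4ac = (1.089)^2 - 4*(1.093)*1 = 1.185921 - (4.372) = -3.186079.
D < 0, so the roots are the complex-conjugate pair z = (-b +/- i sqrt(-D)) / (2a) = -0.4982 +/- 0.8165i.
For a conjugate pair |z|^2 = z * conj(z) = (product of roots) = c/a = 1/(1.093) = 0.914913, so |z| = sqrt(0.914913) = 0.9565 for both roots.
Moduli of all roots: 0.9565, 0.9565.
All moduli strictly greater than 1? No.
Verdict: Not invertible.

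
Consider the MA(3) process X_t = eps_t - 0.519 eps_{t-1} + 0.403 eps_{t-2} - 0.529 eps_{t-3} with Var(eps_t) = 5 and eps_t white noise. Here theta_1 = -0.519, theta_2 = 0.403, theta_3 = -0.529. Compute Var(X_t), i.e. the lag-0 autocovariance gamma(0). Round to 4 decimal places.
\gamma(0) = 8.5581

For an MA(q) process X_t = eps_t + sum_i theta_i eps_{t-i} with
Var(eps_t) = sigma^2, the variance is
  gamma(0) = sigma^2 * (1 + sum_i theta_i^2).
  sum_i theta_i^2 = (-0.519)^2 + (0.403)^2 + (-0.529)^2 = 0.269361 + 0.162409 + 0.279841 = 0.711611.
  gamma(0) = 5 * (1 + 0.711611) = 5 * 1.711611 = 8.558055, which rounds to 8.5581.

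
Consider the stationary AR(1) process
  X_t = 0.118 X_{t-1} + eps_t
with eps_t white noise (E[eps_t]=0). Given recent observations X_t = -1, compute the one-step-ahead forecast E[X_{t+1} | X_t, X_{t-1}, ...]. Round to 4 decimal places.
E[X_{t+1} \mid \mathcal F_t] = -0.1180

For an AR(p) model X_t = c + sum_i phi_i X_{t-i} + eps_t, the
one-step-ahead conditional mean is
  E[X_{t+1} | X_t, ...] = c + sum_i phi_i X_{t+1-i}.
Substitute known values:
  E[X_{t+1} | ...] = (0.118) * (-1)
                   = -0.1180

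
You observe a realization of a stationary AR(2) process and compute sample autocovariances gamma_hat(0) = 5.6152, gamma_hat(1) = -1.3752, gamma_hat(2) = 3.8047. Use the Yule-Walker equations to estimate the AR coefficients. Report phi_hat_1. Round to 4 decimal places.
\hat\phi_{1} = -0.0840

The Yule-Walker equations for an AR(p) process read, in matrix form,
  Gamma_p phi = r_p,   with   (Gamma_p)_{ij} = gamma(|i - j|),
                       (r_p)_i = gamma(i),   i,j = 1..p.
Substitute the sample gammas (Toeplitz matrix and right-hand side of size 2):
  Gamma_p = [[5.6152, -1.3752], [-1.3752, 5.6152]]
  r_p     = [-1.3752, 3.8047]
Written out:
  5.6152 phi_1 - 1.3752 phi_2 = -1.3752
  -1.3752 phi_1 + 5.6152 phi_2 = 3.8047
Solve by Cramer's rule:
  det = gamma(0)^2 - gamma(1)^2 = (5.6152)^2 - (-1.3752)^2 = 31.53047104 - 1.89117504 = 29.639296
  phi_hat_1 = [gamma(1) gamma(0) - gamma(1) gamma(2)] / det = [(-1.3752)(5.6152) - (-1.3752)(3.8047)] / 29.639296 = -2.4897996 / 29.639296 = -0.084
  phi_hat_2 = [gamma(0) gamma(2) - gamma(1)^2] / det = [(5.6152)(3.8047) - (-1.3752)^2] / 29.639296 = 19.4729764 / 29.639296 = 0.657
So phi_hat = [-0.0840, 0.6570].
Therefore phi_hat_1 = -0.0840.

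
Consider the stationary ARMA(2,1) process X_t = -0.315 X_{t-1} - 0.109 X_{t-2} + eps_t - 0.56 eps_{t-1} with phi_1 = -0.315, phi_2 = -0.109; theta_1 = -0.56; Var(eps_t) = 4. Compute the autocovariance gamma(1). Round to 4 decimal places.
\gamma(1) = -4.0607

Multiply the model equation by X_{t-k} and take expectations. With theta_0 = psi_0 = 1 and psi_j the MA(infinity) weights, this gives
  gamma(k) - sum_i phi_i gamma(k-i) = c_k,
  c_k = sigma^2 * sum_{j=k..q} theta_j psi_{j-k}   (c_k = 0 for k > q),
using gamma(-m) = gamma(m).
psi-weights needed (psi_j = theta_j + sum_i phi_i psi_{j-i}):
  psi_1 = theta_1 + phi_1 = -0.56 + (-0.315) = -0.875
Right-hand sides:
  c_0 = sigma^2 (1 + theta_1 psi_1) = 4 * (1 + (-0.56)(-0.875)) = 4 * 1.49 = 5.96
  c_1 = sigma^2 theta_1 = 4 * (-0.56) = -2.24
  c_2 = 0
Equations for k = 0, 1, 2 (AR order 2, c_2 = 0):
  (E0) gamma(0) = phi_1 gamma(1) + phi_2 gamma(2) + c_0
  (E1) gamma(1) = phi_1 gamma(0) + phi_2 gamma(1) + c_1
  (E2) gamma(2) = phi_1 gamma(1) + phi_2 gamma(0)
From (E1): gamma(1) = A gamma(0) + B with
  A = phi_1 / (1 - phi_2) = -0.315 / 1.109 = -0.28404,   B = c_1 / (1 - phi_2) = -2.24 / 1.109 = -2.019838.
Insert (E2) into (E0): gamma(0) (1 - phi_2^2) = phi_1 (1 + phi_2) gamma(1) + c_0.
  phi_1 (1 + phi_2) = (-0.315)(0.891) = -0.280665,   1 - phi_2^2 = 0.988119.
Replace gamma(1) by A gamma(0) + B and collect gamma(0):
  gamma(0) [0.988119 - (-0.280665)(-0.28404)] = (-0.280665)(-2.019838) + 5.96
  gamma(0) * 0.908399 = 6.526898
  gamma(0) = 6.526898 / 0.908399 = 7.185056.
  gamma(1) = A gamma(0) + B = (-0.28404)(7.185056) + (-2.019838) = -4.060679.
Therefore gamma(1) = -4.0607 (to 4 decimal places).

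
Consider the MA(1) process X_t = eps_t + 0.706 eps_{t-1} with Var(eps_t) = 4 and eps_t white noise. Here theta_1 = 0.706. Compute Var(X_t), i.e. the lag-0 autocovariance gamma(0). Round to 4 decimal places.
\gamma(0) = 5.9937

For an MA(q) process X_t = eps_t + sum_i theta_i eps_{t-i} with
Var(eps_t) = sigma^2, the variance is
  gamma(0) = sigma^2 * (1 + sum_i theta_i^2).
  sum_i theta_i^2 = (0.706)^2 = 0.498436.
  gamma(0) = 4 * (1 + 0.498436) = 4 * 1.498436 = 5.993744, which rounds to 5.9937.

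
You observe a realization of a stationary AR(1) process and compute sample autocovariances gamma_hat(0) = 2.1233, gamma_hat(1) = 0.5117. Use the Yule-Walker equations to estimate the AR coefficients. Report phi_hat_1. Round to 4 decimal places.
\hat\phi_{1} = 0.2410

The Yule-Walker equations for an AR(p) process read, in matrix form,
  Gamma_p phi = r_p,   with   (Gamma_p)_{ij} = gamma(|i - j|),
                       (r_p)_i = gamma(i),   i,j = 1..p.
Substitute the sample gammas (Toeplitz matrix and right-hand side of size 1):
  Gamma_p = [[2.1233]]
  r_p     = [0.5117]
With p = 1 this is the single equation gamma(0) phi_1 = gamma(1):
  phi_hat_1 = gamma(1) / gamma(0) = 0.5117 / 2.1233 = 0.2410.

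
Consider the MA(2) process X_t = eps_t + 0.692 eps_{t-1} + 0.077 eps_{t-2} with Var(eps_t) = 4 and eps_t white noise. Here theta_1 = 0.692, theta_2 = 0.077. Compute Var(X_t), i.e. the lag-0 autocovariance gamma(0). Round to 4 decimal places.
\gamma(0) = 5.9392

For an MA(q) process X_t = eps_t + sum_i theta_i eps_{t-i} with
Var(eps_t) = sigma^2, the variance is
  gamma(0) = sigma^2 * (1 + sum_i theta_i^2).
  sum_i theta_i^2 = (0.692)^2 + (0.077)^2 = 0.478864 + 0.005929 = 0.484793.
  gamma(0) = 4 * (1 + 0.484793) = 4 * 1.484793 = 5.939172, which rounds to 5.9392.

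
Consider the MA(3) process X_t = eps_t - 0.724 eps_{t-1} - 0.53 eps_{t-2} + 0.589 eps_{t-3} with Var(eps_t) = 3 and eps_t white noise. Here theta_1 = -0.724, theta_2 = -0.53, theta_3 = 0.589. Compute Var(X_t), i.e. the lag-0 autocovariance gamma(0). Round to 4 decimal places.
\gamma(0) = 6.4560

For an MA(q) process X_t = eps_t + sum_i theta_i eps_{t-i} with
Var(eps_t) = sigma^2, the variance is
  gamma(0) = sigma^2 * (1 + sum_i theta_i^2).
  sum_i theta_i^2 = (-0.724)^2 + (-0.53)^2 + (0.589)^2 = 0.524176 + 0.2809 + 0.346921 = 1.151997.
  gamma(0) = 3 * (1 + 1.151997) = 3 * 2.151997 = 6.455991, which rounds to 6.4560.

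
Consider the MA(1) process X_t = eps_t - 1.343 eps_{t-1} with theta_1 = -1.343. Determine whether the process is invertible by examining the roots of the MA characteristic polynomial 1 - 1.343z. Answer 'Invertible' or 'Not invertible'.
\text{Not invertible}

The MA(q) characteristic polynomial is P(z) = 1 - 1.343z.
Invertibility requires all roots to lie outside the unit circle, i.e. |z| > 1 for every root.
This is linear in z: 1 + (-1.343) z = 0  =>  z = -1/(-1.343) = 0.744602,  |z| = 0.744602.
Moduli of all roots: 0.7446.
All moduli strictly greater than 1? No.
Verdict: Not invertible.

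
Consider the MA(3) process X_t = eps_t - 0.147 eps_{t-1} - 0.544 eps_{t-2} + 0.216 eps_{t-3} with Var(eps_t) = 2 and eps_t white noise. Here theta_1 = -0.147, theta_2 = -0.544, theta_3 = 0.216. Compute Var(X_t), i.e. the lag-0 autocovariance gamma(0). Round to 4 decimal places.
\gamma(0) = 2.7284

For an MA(q) process X_t = eps_t + sum_i theta_i eps_{t-i} with
Var(eps_t) = sigma^2, the variance is
  gamma(0) = sigma^2 * (1 + sum_i theta_i^2).
  sum_i theta_i^2 = (-0.147)^2 + (-0.544)^2 + (0.216)^2 = 0.021609 + 0.295936 + 0.046656 = 0.364201.
  gamma(0) = 2 * (1 + 0.364201) = 2 * 1.364201 = 2.728402, which rounds to 2.7284.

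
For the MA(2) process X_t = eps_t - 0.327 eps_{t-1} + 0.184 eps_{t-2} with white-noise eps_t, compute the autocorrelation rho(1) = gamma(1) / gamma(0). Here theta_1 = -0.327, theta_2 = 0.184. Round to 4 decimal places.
\rho(1) = -0.3394

For an MA(q) process with theta_0 = 1, the autocovariance is
  gamma(k) = sigma^2 * sum_{i=0..q-k} theta_i * theta_{i+k},
and rho(k) = gamma(k) / gamma(0). Sigma^2 cancels.
  numerator   = (1)*(-0.327) + (-0.327)*(0.184) = -0.387168.
  denominator = (1)^2 + (-0.327)^2 + (0.184)^2 = 1.140785.
  rho(1) = -0.387168 / 1.140785 = -0.3394.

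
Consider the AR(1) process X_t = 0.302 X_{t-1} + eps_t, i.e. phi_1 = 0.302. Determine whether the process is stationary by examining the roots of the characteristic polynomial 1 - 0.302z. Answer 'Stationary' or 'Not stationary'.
\text{Stationary}

The AR(p) characteristic polynomial is P(z) = 1 - 0.302z.
Stationarity requires all roots to lie outside the unit circle, i.e. |z| > 1 for every root.
This is linear in z: 1 + (-0.302) z = 0  =>  z = -1/(-0.302) = 3.311258,  |z| = 3.311258.
Moduli of all roots: 3.3113.
All moduli strictly greater than 1? Yes.
Verdict: Stationary.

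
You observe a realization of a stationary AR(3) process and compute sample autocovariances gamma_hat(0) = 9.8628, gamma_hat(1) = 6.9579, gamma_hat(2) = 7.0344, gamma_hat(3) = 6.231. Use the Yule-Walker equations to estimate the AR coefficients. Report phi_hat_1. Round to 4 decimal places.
\hat\phi_{1} = 0.3590

The Yule-Walker equations for an AR(p) process read, in matrix form,
  Gamma_p phi = r_p,   with   (Gamma_p)_{ij} = gamma(|i - j|),
                       (r_p)_i = gamma(i),   i,j = 1..p.
Substitute the sample gammas (Toeplitz matrix and right-hand side of size 3):
  Gamma_p = [[9.8628, 6.9579, 7.0344], [6.9579, 9.8628, 6.9579], [7.0344, 6.9579, 9.8628]]
  r_p     = [6.9579, 7.0344, 6.231]
Written out (R1..R3):
  (R1) 9.8628 phi_1 + 6.9579 phi_2 + 7.0344 phi_3 = 6.9579
  (R2) 6.9579 phi_1 + 9.8628 phi_2 + 6.9579 phi_3 = 7.0344
  (R3) 7.0344 phi_1 + 6.9579 phi_2 + 9.8628 phi_3 = 6.231
Gaussian elimination:
  R2 <- R2 - (6.9579/9.8628) R1 = R2 - (0.705469) R1:  4.954217 phi_2 + 1.995349 phi_3 = 2.125817
  R3 <- R3 - (7.0344/9.8628) R1 = R3 - (0.713225) R1:  1.995349 phi_2 + 4.845687 phi_3 = 1.268449
  R3 <- R3 - (1.995349/4.954217) R2 = R3 - (0.402758) R2:  4.042045 phi_3 = 0.41226
Back-substitution:
  phi_hat_3 = 0.41226 / 4.042045 = 0.101993
  phi_hat_2 = (2.125817 - (1.995349)(0.101993)) / 4.954217 = 0.388014
  phi_hat_1 = (6.9579 - (6.9579)(0.388014) - (7.0344)(0.101993)) / 9.8628 = 0.358993
So phi_hat = [0.3590, 0.3880, 0.1020].
Therefore phi_hat_1 = 0.3590.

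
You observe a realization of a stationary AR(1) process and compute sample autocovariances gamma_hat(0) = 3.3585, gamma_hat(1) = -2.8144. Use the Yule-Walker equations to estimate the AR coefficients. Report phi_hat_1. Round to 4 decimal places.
\hat\phi_{1} = -0.8380

The Yule-Walker equations for an AR(p) process read, in matrix form,
  Gamma_p phi = r_p,   with   (Gamma_p)_{ij} = gamma(|i - j|),
                       (r_p)_i = gamma(i),   i,j = 1..p.
Substitute the sample gammas (Toeplitz matrix and right-hand side of size 1):
  Gamma_p = [[3.3585]]
  r_p     = [-2.8144]
With p = 1 this is the single equation gamma(0) phi_1 = gamma(1):
  phi_hat_1 = gamma(1) / gamma(0) = -2.8144 / 3.3585 = -0.8380.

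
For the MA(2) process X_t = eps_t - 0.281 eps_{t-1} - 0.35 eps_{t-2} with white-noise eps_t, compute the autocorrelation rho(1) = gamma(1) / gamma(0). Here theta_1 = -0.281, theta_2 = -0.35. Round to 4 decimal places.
\rho(1) = -0.1520

For an MA(q) process with theta_0 = 1, the autocovariance is
  gamma(k) = sigma^2 * sum_{i=0..q-k} theta_i * theta_{i+k},
and rho(k) = gamma(k) / gamma(0). Sigma^2 cancels.
  numerator   = (1)*(-0.281) + (-0.281)*(-0.35) = -0.18265.
  denominator = (1)^2 + (-0.281)^2 + (-0.35)^2 = 1.201461.
  rho(1) = -0.18265 / 1.201461 = -0.1520.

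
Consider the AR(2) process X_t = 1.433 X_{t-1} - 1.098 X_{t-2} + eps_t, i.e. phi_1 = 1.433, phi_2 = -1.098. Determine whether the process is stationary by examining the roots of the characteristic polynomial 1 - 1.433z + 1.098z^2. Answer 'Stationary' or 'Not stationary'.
\text{Not stationary}

The AR(p) characteristic polynomial is P(z) = 1 - 1.433z + 1.098z^2.
Stationarity requires all roots to lie outside the unit circle, i.e. |z| > 1 for every root.
Set 1 + (-1.433) z + (1.098) z^2 = 0, i.e. a z^2 + b z + c = 0 with a = 1.098, b = -1.433, c = 1.
Discriminant D = b^2 - 4ac = (-1.433)^2 - 4*(1.098)*1 = 2.053489 - (4.392) = -2.338511.
D < 0, so the roots are the complex-conjugate pair z = (-b +/- i sqrt(-D)) / (2a) = 0.6526 +/- 0.6964i.
For a conjugate pair |z|^2 = z * conj(z) = (product of roots) = c/a = 1/(1.098) = 0.910747, so |z| = sqrt(0.910747) = 0.9543 for both roots.
Moduli of all roots: 0.9543, 0.9543.
All moduli strictly greater than 1? No.
Verdict: Not stationary.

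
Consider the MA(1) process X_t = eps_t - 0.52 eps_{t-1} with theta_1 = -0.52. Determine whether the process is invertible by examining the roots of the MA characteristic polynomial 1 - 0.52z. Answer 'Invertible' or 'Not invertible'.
\text{Invertible}

The MA(q) characteristic polynomial is P(z) = 1 - 0.52z.
Invertibility requires all roots to lie outside the unit circle, i.e. |z| > 1 for every root.
This is linear in z: 1 + (-0.52) z = 0  =>  z = -1/(-0.52) = 1.923077,  |z| = 1.923077.
Moduli of all roots: 1.9231.
All moduli strictly greater than 1? Yes.
Verdict: Invertible.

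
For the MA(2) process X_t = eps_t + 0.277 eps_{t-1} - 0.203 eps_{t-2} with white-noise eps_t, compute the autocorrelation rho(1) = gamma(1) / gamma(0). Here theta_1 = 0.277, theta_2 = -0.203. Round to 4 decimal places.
\rho(1) = 0.1975

For an MA(q) process with theta_0 = 1, the autocovariance is
  gamma(k) = sigma^2 * sum_{i=0..q-k} theta_i * theta_{i+k},
and rho(k) = gamma(k) / gamma(0). Sigma^2 cancels.
  numerator   = (1)*(0.277) + (0.277)*(-0.203) = 0.220769.
  denominator = (1)^2 + (0.277)^2 + (-0.203)^2 = 1.117938.
  rho(1) = 0.220769 / 1.117938 = 0.1975.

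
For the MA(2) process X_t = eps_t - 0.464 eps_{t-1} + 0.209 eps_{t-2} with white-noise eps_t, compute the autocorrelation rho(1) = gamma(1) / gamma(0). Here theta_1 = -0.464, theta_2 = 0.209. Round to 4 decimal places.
\rho(1) = -0.4456

For an MA(q) process with theta_0 = 1, the autocovariance is
  gamma(k) = sigma^2 * sum_{i=0..q-k} theta_i * theta_{i+k},
and rho(k) = gamma(k) / gamma(0). Sigma^2 cancels.
  numerator   = (1)*(-0.464) + (-0.464)*(0.209) = -0.560976.
  denominator = (1)^2 + (-0.464)^2 + (0.209)^2 = 1.258977.
  rho(1) = -0.560976 / 1.258977 = -0.4456.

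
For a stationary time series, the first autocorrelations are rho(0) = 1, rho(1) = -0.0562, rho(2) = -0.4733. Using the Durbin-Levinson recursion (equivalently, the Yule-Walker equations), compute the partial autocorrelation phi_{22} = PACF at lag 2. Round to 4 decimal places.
\phi_{22} = -0.4780

The PACF at lag k is phi_{kk}, the last component of the solution
to the Yule-Walker system G_k phi = r_k where
  (G_k)_{ij} = rho(|i - j|), (r_k)_i = rho(i), i,j = 1..k.
Equivalently, Durbin-Levinson gives phi_{kk} iteratively:
  phi_{11} = rho(1)
  phi_{kk} = [rho(k) - sum_{j=1..k-1} phi_{k-1,j} rho(k-j)]
            / [1 - sum_{j=1..k-1} phi_{k-1,j} rho(j)],
  phi_{k,j} = phi_{k-1,j} - phi_{kk} phi_{k-1,k-j},  j = 1..k-1.
Step k = 1:
  phi_11 = rho(1) = -0.0562.
Step k = 2:
  phi_22 = [rho(2) - phi_11 rho(1)] / [1 - phi_11 rho(1)] = [-0.4733 - (-0.0562)(-0.0562)] / [1 - (-0.0562)(-0.0562)]
         = -0.47645844 / 0.99684156 = -0.478.
Therefore phi_{22} = -0.4780.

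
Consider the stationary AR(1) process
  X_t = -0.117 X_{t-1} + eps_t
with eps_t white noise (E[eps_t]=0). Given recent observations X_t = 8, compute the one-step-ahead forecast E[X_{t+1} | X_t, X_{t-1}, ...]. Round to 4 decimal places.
E[X_{t+1} \mid \mathcal F_t] = -0.9360

For an AR(p) model X_t = c + sum_i phi_i X_{t-i} + eps_t, the
one-step-ahead conditional mean is
  E[X_{t+1} | X_t, ...] = c + sum_i phi_i X_{t+1-i}.
Substitute known values:
  E[X_{t+1} | ...] = (-0.117) * (8)
                   = -0.9360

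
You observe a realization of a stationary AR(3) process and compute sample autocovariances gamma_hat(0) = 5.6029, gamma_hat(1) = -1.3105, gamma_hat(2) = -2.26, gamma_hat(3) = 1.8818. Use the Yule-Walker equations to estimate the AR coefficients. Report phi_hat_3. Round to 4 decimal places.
\hat\phi_{3} = 0.1140

The Yule-Walker equations for an AR(p) process read, in matrix form,
  Gamma_p phi = r_p,   with   (Gamma_p)_{ij} = gamma(|i - j|),
                       (r_p)_i = gamma(i),   i,j = 1..p.
Substitute the sample gammas (Toeplitz matrix and right-hand side of size 3):
  Gamma_p = [[5.6029, -1.3105, -2.26], [-1.3105, 5.6029, -1.3105], [-2.26, -1.3105, 5.6029]]
  r_p     = [-1.3105, -2.26, 1.8818]
Written out (R1..R3):
  (R1) 5.6029 phi_1 - 1.3105 phi_2 - 2.26 phi_3 = -1.3105
  (R2) -1.3105 phi_1 + 5.6029 phi_2 - 1.3105 phi_3 = -2.26
  (R3) -2.26 phi_1 - 1.3105 phi_2 + 5.6029 phi_3 = 1.8818
Gaussian elimination:
  R2 <- R2 - (-1.3105/5.6029) R1 = R2 - (-0.233897) R1:  5.296378 phi_2 - 1.839107 phi_3 = -2.566522
  R3 <- R3 - (-2.26/5.6029) R1 = R3 - (-0.403363) R1:  -1.839107 phi_2 + 4.691301 phi_3 = 1.353193
  R3 <- R3 - (-1.839107/5.296378) R2 = R3 - (-0.347239) R2:  4.052692 phi_3 = 0.461998
Back-substitution:
  phi_hat_3 = 0.461998 / 4.052692 = 0.113998
  phi_hat_2 = (-2.566522 - (-1.839107)(0.113998)) / 5.296378 = -0.444996
  phi_hat_1 = (-1.3105 - (-1.3105)(-0.444996) - (-2.26)(0.113998)) / 5.6029 = -0.291997
So phi_hat = [-0.2920, -0.4450, 0.1140].
Therefore phi_hat_3 = 0.1140.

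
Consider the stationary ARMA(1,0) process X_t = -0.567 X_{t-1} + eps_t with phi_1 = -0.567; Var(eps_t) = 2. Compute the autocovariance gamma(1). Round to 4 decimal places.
\gamma(1) = -1.6713

Multiply the model equation by X_{t-k} and take expectations. With theta_0 = psi_0 = 1 and psi_j the MA(infinity) weights, this gives
  gamma(k) - sum_i phi_i gamma(k-i) = c_k,
  c_k = sigma^2 * sum_{j=k..q} theta_j psi_{j-k}   (c_k = 0 for k > q),
using gamma(-m) = gamma(m).
Pure AR (q = 0): c_0 = sigma^2 = 2, c_k = 0 for k >= 1.
Equations for k = 0 and k = 1 (AR order 1):
  gamma(0) = phi_1 gamma(1) + c_0
  gamma(1) = phi_1 gamma(0) + c_1
Substituting the second into the first: gamma(0) (1 - phi_1^2) = c_0 + phi_1 c_1, so
  gamma(0) = c_0 / (1 - phi_1^2) = 2 / (1 - (-0.567)^2) = 2 / 0.678511 = 2.947631.
  gamma(1) = phi_1 gamma(0) = (-0.567)(2.947631) = -1.671307.
Therefore gamma(1) = -1.6713 (to 4 decimal places).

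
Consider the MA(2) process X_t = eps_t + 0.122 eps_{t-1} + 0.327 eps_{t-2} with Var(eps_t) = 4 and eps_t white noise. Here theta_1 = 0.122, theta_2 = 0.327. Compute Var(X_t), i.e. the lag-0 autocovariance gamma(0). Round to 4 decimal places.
\gamma(0) = 4.4873

For an MA(q) process X_t = eps_t + sum_i theta_i eps_{t-i} with
Var(eps_t) = sigma^2, the variance is
  gamma(0) = sigma^2 * (1 + sum_i theta_i^2).
  sum_i theta_i^2 = (0.122)^2 + (0.327)^2 = 0.014884 + 0.106929 = 0.121813.
  gamma(0) = 4 * (1 + 0.121813) = 4 * 1.121813 = 4.487252, which rounds to 4.4873.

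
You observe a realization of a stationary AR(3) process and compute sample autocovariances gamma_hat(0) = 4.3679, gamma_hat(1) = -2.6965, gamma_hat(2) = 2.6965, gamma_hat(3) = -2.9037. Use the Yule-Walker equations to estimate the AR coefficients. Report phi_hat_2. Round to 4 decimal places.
\hat\phi_{2} = 0.2420

The Yule-Walker equations for an AR(p) process read, in matrix form,
  Gamma_p phi = r_p,   with   (Gamma_p)_{ij} = gamma(|i - j|),
                       (r_p)_i = gamma(i),   i,j = 1..p.
Substitute the sample gammas (Toeplitz matrix and right-hand side of size 3):
  Gamma_p = [[4.3679, -2.6965, 2.6965], [-2.6965, 4.3679, -2.6965], [2.6965, -2.6965, 4.3679]]
  r_p     = [-2.6965, 2.6965, -2.9037]
Written out (R1..R3):
  (R1) 4.3679 phi_1 - 2.6965 phi_2 + 2.6965 phi_3 = -2.6965
  (R2) -2.6965 phi_1 + 4.3679 phi_2 - 2.6965 phi_3 = 2.6965
  (R3) 2.6965 phi_1 - 2.6965 phi_2 + 4.3679 phi_3 = -2.9037
Gaussian elimination:
  R2 <- R2 - (-2.6965/4.3679) R1 = R2 - (-0.617345) R1:  2.70323 phi_2 - 1.03183 phi_3 = 1.03183
  R3 <- R3 - (2.6965/4.3679) R1 = R3 - (0.617345) R1:  -1.03183 phi_2 + 2.70323 phi_3 = -1.23903
  R3 <- R3 - (-1.03183/2.70323) R2 = R3 - (-0.381703) R2:  2.309378 phi_3 = -0.845178
Back-substitution:
  phi_hat_3 = -0.845178 / 2.309378 = -0.365976
  phi_hat_2 = (1.03183 - (-1.03183)(-0.365976)) / 2.70323 = 0.242008
  phi_hat_1 = (-2.6965 - (-2.6965)(0.242008) - (2.6965)(-0.365976)) / 4.3679 = -0.242008
So phi_hat = [-0.2420, 0.2420, -0.3660].
Therefore phi_hat_2 = 0.2420.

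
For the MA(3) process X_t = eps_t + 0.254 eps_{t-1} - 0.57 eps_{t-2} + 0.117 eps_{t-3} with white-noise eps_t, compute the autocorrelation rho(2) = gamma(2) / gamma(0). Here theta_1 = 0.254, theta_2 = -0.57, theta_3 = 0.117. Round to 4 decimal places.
\rho(2) = -0.3851

For an MA(q) process with theta_0 = 1, the autocovariance is
  gamma(k) = sigma^2 * sum_{i=0..q-k} theta_i * theta_{i+k},
and rho(k) = gamma(k) / gamma(0). Sigma^2 cancels.
  numerator   = (1)*(-0.57) + (0.254)*(0.117) = -0.540282.
  denominator = (1)^2 + (0.254)^2 + (-0.57)^2 + (0.117)^2 = 1.403105.
  rho(2) = -0.540282 / 1.403105 = -0.3851.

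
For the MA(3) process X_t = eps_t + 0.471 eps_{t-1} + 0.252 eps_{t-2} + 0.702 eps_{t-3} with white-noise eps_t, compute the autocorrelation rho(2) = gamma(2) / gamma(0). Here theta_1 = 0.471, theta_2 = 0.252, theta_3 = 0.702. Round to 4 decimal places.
\rho(2) = 0.3277

For an MA(q) process with theta_0 = 1, the autocovariance is
  gamma(k) = sigma^2 * sum_{i=0..q-k} theta_i * theta_{i+k},
and rho(k) = gamma(k) / gamma(0). Sigma^2 cancels.
  numerator   = (1)*(0.252) + (0.471)*(0.702) = 0.582642.
  denominator = (1)^2 + (0.471)^2 + (0.252)^2 + (0.702)^2 = 1.778149.
  rho(2) = 0.582642 / 1.778149 = 0.3277.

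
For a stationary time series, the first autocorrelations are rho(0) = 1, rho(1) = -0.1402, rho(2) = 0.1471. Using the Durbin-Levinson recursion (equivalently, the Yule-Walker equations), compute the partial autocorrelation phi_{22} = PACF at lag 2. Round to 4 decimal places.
\phi_{22} = 0.1300

The PACF at lag k is phi_{kk}, the last component of the solution
to the Yule-Walker system G_k phi = r_k where
  (G_k)_{ij} = rho(|i - j|), (r_k)_i = rho(i), i,j = 1..k.
Equivalently, Durbin-Levinson gives phi_{kk} iteratively:
  phi_{11} = rho(1)
  phi_{kk} = [rho(k) - sum_{j=1..k-1} phi_{k-1,j} rho(k-j)]
            / [1 - sum_{j=1..k-1} phi_{k-1,j} rho(j)],
  phi_{k,j} = phi_{k-1,j} - phi_{kk} phi_{k-1,k-j},  j = 1..k-1.
Step k = 1:
  phi_11 = rho(1) = -0.1402.
Step k = 2:
  phi_22 = [rho(2) - phi_11 rho(1)] / [1 - phi_11 rho(1)] = [0.1471 - (-0.1402)(-0.1402)] / [1 - (-0.1402)(-0.1402)]
         = 0.12744396 / 0.98034396 = 0.13.
Therefore phi_{22} = 0.1300.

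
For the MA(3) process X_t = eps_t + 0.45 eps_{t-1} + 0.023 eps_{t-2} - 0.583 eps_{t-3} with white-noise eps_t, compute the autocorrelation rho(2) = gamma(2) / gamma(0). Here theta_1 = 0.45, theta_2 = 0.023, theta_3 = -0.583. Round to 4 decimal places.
\rho(2) = -0.1551

For an MA(q) process with theta_0 = 1, the autocovariance is
  gamma(k) = sigma^2 * sum_{i=0..q-k} theta_i * theta_{i+k},
and rho(k) = gamma(k) / gamma(0). Sigma^2 cancels.
  numerator   = (1)*(0.023) + (0.45)*(-0.583) = -0.23935.
  denominator = (1)^2 + (0.45)^2 + (0.023)^2 + (-0.583)^2 = 1.542918.
  rho(2) = -0.23935 / 1.542918 = -0.1551.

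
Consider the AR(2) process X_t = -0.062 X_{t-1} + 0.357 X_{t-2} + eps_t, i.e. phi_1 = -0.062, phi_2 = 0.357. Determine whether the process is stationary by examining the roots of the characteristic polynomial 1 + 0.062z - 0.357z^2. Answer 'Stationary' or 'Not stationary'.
\text{Stationary}

The AR(p) characteristic polynomial is P(z) = 1 + 0.062z - 0.357z^2.
Stationarity requires all roots to lie outside the unit circle, i.e. |z| > 1 for every root.
Set 1 + (0.062) z + (-0.357) z^2 = 0, i.e. a z^2 + b z + c = 0 with a = -0.357, b = 0.062, c = 1.
Discriminant D = b^2 - 4ac = (0.062)^2 - 4*(-0.357)*1 = 0.003844 - (-1.428) = 1.431844.
D >= 0, so the roots are real: z = (-b +/- sqrt(D)) / (2a) = (-0.062 +/- 1.196597) / (-0.714).
  z_1 = (-0.062 + 1.196597) / (-0.714) = -1.5891,   |z_1| = 1.5891.
  z_2 = (-0.062 - 1.196597) / (-0.714) = 1.7627,   |z_2| = 1.7627.
Moduli of all roots: 1.5891, 1.7627.
All moduli strictly greater than 1? Yes.
Verdict: Stationary.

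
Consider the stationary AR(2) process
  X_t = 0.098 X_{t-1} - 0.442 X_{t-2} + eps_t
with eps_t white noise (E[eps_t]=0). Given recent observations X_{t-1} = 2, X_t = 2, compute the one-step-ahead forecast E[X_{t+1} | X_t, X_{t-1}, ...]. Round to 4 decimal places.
E[X_{t+1} \mid \mathcal F_t] = -0.6880

For an AR(p) model X_t = c + sum_i phi_i X_{t-i} + eps_t, the
one-step-ahead conditional mean is
  E[X_{t+1} | X_t, ...] = c + sum_i phi_i X_{t+1-i}.
Substitute known values:
  E[X_{t+1} | ...] = (0.098) * (2) + (-0.442) * (2)
                   = -0.6880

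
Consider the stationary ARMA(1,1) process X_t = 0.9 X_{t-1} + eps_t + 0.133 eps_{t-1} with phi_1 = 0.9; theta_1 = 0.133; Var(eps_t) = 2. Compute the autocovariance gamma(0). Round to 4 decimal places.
\gamma(0) = 13.2325

Multiply the model equation by X_{t-k} and take expectations. With theta_0 = psi_0 = 1 and psi_j the MA(infinity) weights, this gives
  gamma(k) - sum_i phi_i gamma(k-i) = c_k,
  c_k = sigma^2 * sum_{j=k..q} theta_j psi_{j-k}   (c_k = 0 for k > q),
using gamma(-m) = gamma(m).
psi-weights needed (psi_j = theta_j + sum_i phi_i psi_{j-i}):
  psi_1 = theta_1 + phi_1 = 0.133 + (0.9) = 1.033
Right-hand sides:
  c_0 = sigma^2 (1 + theta_1 psi_1) = 2 * (1 + (0.133)(1.033)) = 2 * 1.137389 = 2.274778
  c_1 = sigma^2 theta_1 = 2 * (0.133) = 0.266
  c_2 = 0
Equations for k = 0 and k = 1 (AR order 1):
  gamma(0) = phi_1 gamma(1) + c_0
  gamma(1) = phi_1 gamma(0) + c_1
Substituting the second into the first: gamma(0) (1 - phi_1^2) = c_0 + phi_1 c_1, so
  gamma(0) = (c_0 + phi_1 c_1) / (1 - phi_1^2) = (2.274778 + (0.9)(0.266)) / (1 - (0.9)^2) = 2.514178 / 0.19 = 13.232516.
Therefore gamma(0) = 13.2325 (to 4 decimal places).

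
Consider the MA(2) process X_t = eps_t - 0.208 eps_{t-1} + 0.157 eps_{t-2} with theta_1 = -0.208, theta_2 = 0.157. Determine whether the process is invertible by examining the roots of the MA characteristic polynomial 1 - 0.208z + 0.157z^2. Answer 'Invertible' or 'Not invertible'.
\text{Invertible}

The MA(q) characteristic polynomial is P(z) = 1 - 0.208z + 0.157z^2.
Invertibility requires all roots to lie outside the unit circle, i.e. |z| > 1 for every root.
Set 1 + (-0.208) z + (0.157) z^2 = 0, i.e. a z^2 + b z + c = 0 with a = 0.157, b = -0.208, c = 1.
Discriminant D = b^2 - 4ac = (-0.208)^2 - 4*(0.157)*1 = 0.043264 - (0.628) = -0.584736.
D < 0, so the roots are the complex-conjugate pair z = (-b +/- i sqrt(-D)) / (2a) = 0.6624 +/- 2.4353i.
For a conjugate pair |z|^2 = z * conj(z) = (product of roots) = c/a = 1/(0.157) = 6.369427, so |z| = sqrt(6.369427) = 2.5238 for both roots.
Moduli of all roots: 2.5238, 2.5238.
All moduli strictly greater than 1? Yes.
Verdict: Invertible.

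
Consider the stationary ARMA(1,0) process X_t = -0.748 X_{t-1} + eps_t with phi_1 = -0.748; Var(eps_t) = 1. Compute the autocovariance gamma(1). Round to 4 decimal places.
\gamma(1) = -1.6981

Multiply the model equation by X_{t-k} and take expectations. With theta_0 = psi_0 = 1 and psi_j the MA(infinity) weights, this gives
  gamma(k) - sum_i phi_i gamma(k-i) = c_k,
  c_k = sigma^2 * sum_{j=k..q} theta_j psi_{j-k}   (c_k = 0 for k > q),
using gamma(-m) = gamma(m).
Pure AR (q = 0): c_0 = sigma^2 = 1, c_k = 0 for k >= 1.
Equations for k = 0 and k = 1 (AR order 1):
  gamma(0) = phi_1 gamma(1) + c_0
  gamma(1) = phi_1 gamma(0) + c_1
Substituting the second into the first: gamma(0) (1 - phi_1^2) = c_0 + phi_1 c_1, so
  gamma(0) = c_0 / (1 - phi_1^2) = 1 / (1 - (-0.748)^2) = 1 / 0.440496 = 2.270168.
  gamma(1) = phi_1 gamma(0) = (-0.748)(2.270168) = -1.698086.
Therefore gamma(1) = -1.6981 (to 4 decimal places).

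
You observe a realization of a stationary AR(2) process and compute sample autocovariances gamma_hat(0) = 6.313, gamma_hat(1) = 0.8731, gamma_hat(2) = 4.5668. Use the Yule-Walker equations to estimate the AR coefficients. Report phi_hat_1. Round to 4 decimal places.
\hat\phi_{1} = 0.0390

The Yule-Walker equations for an AR(p) process read, in matrix form,
  Gamma_p phi = r_p,   with   (Gamma_p)_{ij} = gamma(|i - j|),
                       (r_p)_i = gamma(i),   i,j = 1..p.
Substitute the sample gammas (Toeplitz matrix and right-hand side of size 2):
  Gamma_p = [[6.313, 0.8731], [0.8731, 6.313]]
  r_p     = [0.8731, 4.5668]
Written out:
  6.313 phi_1 + 0.8731 phi_2 = 0.8731
  0.8731 phi_1 + 6.313 phi_2 = 4.5668
Solve by Cramer's rule:
  det = gamma(0)^2 - gamma(1)^2 = (6.313)^2 - (0.8731)^2 = 39.853969 - 0.76230361 = 39.09166539
  phi_hat_1 = [gamma(1) gamma(0) - gamma(1) gamma(2)] / det = [(0.8731)(6.313) - (0.8731)(4.5668)] / 39.09166539 = 1.52460722 / 39.09166539 = 0.039
  phi_hat_2 = [gamma(0) gamma(2) - gamma(1)^2] / det = [(6.313)(4.5668) - (0.8731)^2] / 39.09166539 = 28.06790479 / 39.09166539 = 0.718
So phi_hat = [0.0390, 0.7180].
Therefore phi_hat_1 = 0.0390.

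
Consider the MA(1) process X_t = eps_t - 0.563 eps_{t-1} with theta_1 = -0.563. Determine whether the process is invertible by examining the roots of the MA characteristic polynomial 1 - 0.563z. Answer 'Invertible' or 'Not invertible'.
\text{Invertible}

The MA(q) characteristic polynomial is P(z) = 1 - 0.563z.
Invertibility requires all roots to lie outside the unit circle, i.e. |z| > 1 for every root.
This is linear in z: 1 + (-0.563) z = 0  =>  z = -1/(-0.563) = 1.776199,  |z| = 1.776199.
Moduli of all roots: 1.7762.
All moduli strictly greater than 1? Yes.
Verdict: Invertible.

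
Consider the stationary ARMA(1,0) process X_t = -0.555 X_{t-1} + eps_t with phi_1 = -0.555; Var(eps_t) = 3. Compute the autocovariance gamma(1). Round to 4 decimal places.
\gamma(1) = -2.4062

Multiply the model equation by X_{t-k} and take expectations. With theta_0 = psi_0 = 1 and psi_j the MA(infinity) weights, this gives
  gamma(k) - sum_i phi_i gamma(k-i) = c_k,
  c_k = sigma^2 * sum_{j=k..q} theta_j psi_{j-k}   (c_k = 0 for k > q),
using gamma(-m) = gamma(m).
Pure AR (q = 0): c_0 = sigma^2 = 3, c_k = 0 for k >= 1.
Equations for k = 0 and k = 1 (AR order 1):
  gamma(0) = phi_1 gamma(1) + c_0
  gamma(1) = phi_1 gamma(0) + c_1
Substituting the second into the first: gamma(0) (1 - phi_1^2) = c_0 + phi_1 c_1, so
  gamma(0) = c_0 / (1 - phi_1^2) = 3 / (1 - (-0.555)^2) = 3 / 0.691975 = 4.335417.
  gamma(1) = phi_1 gamma(0) = (-0.555)(4.335417) = -2.406156.
Therefore gamma(1) = -2.4062 (to 4 decimal places).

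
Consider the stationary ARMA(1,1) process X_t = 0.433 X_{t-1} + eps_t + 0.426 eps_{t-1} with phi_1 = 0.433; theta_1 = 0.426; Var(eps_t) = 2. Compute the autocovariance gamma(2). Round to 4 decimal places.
\gamma(2) = 1.0844

Multiply the model equation by X_{t-k} and take expectations. With theta_0 = psi_0 = 1 and psi_j the MA(infinity) weights, this gives
  gamma(k) - sum_i phi_i gamma(k-i) = c_k,
  c_k = sigma^2 * sum_{j=k..q} theta_j psi_{j-k}   (c_k = 0 for k > q),
using gamma(-m) = gamma(m).
psi-weights needed (psi_j = theta_j + sum_i phi_i psi_{j-i}):
  psi_1 = theta_1 + phi_1 = 0.426 + (0.433) = 0.859
Right-hand sides:
  c_0 = sigma^2 (1 + theta_1 psi_1) = 2 * (1 + (0.426)(0.859)) = 2 * 1.365934 = 2.731868
  c_1 = sigma^2 theta_1 = 2 * (0.426) = 0.852
  c_2 = 0
Equations for k = 0 and k = 1 (AR order 1):
  gamma(0) = phi_1 gamma(1) + c_0
  gamma(1) = phi_1 gamma(0) + c_1
Substituting the second into the first: gamma(0) (1 - phi_1^2) = c_0 + phi_1 c_1, so
  gamma(0) = (c_0 + phi_1 c_1) / (1 - phi_1^2) = (2.731868 + (0.433)(0.852)) / (1 - (0.433)^2) = 3.100784 / 0.812511 = 3.816298.
  gamma(1) = phi_1 gamma(0) + c_1 = (0.433)(3.816298) + (0.852) = 2.504457.
For k = 2 (> q): gamma(2) = phi_1 gamma(1) = (0.433)(2.504457) = 1.08443.
Therefore gamma(2) = 1.0844 (to 4 decimal places).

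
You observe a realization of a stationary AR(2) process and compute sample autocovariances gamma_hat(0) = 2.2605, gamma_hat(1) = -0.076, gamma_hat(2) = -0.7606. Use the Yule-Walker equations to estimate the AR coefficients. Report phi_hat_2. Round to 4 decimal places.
\hat\phi_{2} = -0.3380

The Yule-Walker equations for an AR(p) process read, in matrix form,
  Gamma_p phi = r_p,   with   (Gamma_p)_{ij} = gamma(|i - j|),
                       (r_p)_i = gamma(i),   i,j = 1..p.
Substitute the sample gammas (Toeplitz matrix and right-hand side of size 2):
  Gamma_p = [[2.2605, -0.076], [-0.076, 2.2605]]
  r_p     = [-0.076, -0.7606]
Written out:
  2.2605 phi_1 - 0.076 phi_2 = -0.076
  -0.076 phi_1 + 2.2605 phi_2 = -0.7606
Solve by Cramer's rule:
  det = gamma(0)^2 - gamma(1)^2 = (2.2605)^2 - (-0.076)^2 = 5.10986025 - 0.005776 = 5.10408425
  phi_hat_1 = [gamma(1) gamma(0) - gamma(1) gamma(2)] / det = [(-0.076)(2.2605) - (-0.076)(-0.7606)] / 5.10408425 = -0.2296036 / 5.10408425 = -0.045
  phi_hat_2 = [gamma(0) gamma(2) - gamma(1)^2] / det = [(2.2605)(-0.7606) - (-0.076)^2] / 5.10408425 = -1.7251123 / 5.10408425 = -0.338
So phi_hat = [-0.0450, -0.3380].
Therefore phi_hat_2 = -0.3380.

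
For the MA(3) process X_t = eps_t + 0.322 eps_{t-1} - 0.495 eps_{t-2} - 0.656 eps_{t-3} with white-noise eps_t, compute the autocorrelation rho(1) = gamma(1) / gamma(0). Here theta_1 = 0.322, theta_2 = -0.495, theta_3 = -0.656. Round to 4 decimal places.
\rho(1) = 0.2739

For an MA(q) process with theta_0 = 1, the autocovariance is
  gamma(k) = sigma^2 * sum_{i=0..q-k} theta_i * theta_{i+k},
and rho(k) = gamma(k) / gamma(0). Sigma^2 cancels.
  numerator   = (1)*(0.322) + (0.322)*(-0.495) + (-0.495)*(-0.656) = 0.48733.
  denominator = (1)^2 + (0.322)^2 + (-0.495)^2 + (-0.656)^2 = 1.779045.
  rho(1) = 0.48733 / 1.779045 = 0.2739.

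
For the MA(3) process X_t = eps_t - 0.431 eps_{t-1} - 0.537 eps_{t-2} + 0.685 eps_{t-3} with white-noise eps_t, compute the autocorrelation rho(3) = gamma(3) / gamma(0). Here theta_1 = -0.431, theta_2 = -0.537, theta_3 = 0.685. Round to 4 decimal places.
\rho(3) = 0.3525

For an MA(q) process with theta_0 = 1, the autocovariance is
  gamma(k) = sigma^2 * sum_{i=0..q-k} theta_i * theta_{i+k},
and rho(k) = gamma(k) / gamma(0). Sigma^2 cancels.
  numerator   = (1)*(0.685) = 0.685.
  denominator = (1)^2 + (-0.431)^2 + (-0.537)^2 + (0.685)^2 = 1.943355.
  rho(3) = 0.685 / 1.943355 = 0.3525.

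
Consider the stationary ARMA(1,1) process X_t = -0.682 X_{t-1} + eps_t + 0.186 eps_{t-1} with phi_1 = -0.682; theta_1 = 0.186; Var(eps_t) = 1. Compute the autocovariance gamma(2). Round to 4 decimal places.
\gamma(2) = 0.5522

Multiply the model equation by X_{t-k} and take expectations. With theta_0 = psi_0 = 1 and psi_j the MA(infinity) weights, this gives
  gamma(k) - sum_i phi_i gamma(k-i) = c_k,
  c_k = sigma^2 * sum_{j=k..q} theta_j psi_{j-k}   (c_k = 0 for k > q),
using gamma(-m) = gamma(m).
psi-weights needed (psi_j = theta_j + sum_i phi_i psi_{j-i}):
  psi_1 = theta_1 + phi_1 = 0.186 + (-0.682) = -0.496
Right-hand sides:
  c_0 = sigma^2 (1 + theta_1 psi_1) = 1 * (1 + (0.186)(-0.496)) = 1 * 0.907744 = 0.907744
  c_1 = sigma^2 theta_1 = 1 * (0.186) = 0.186
  c_2 = 0
Equations for k = 0 and k = 1 (AR order 1):
  gamma(0) = phi_1 gamma(1) + c_0
  gamma(1) = phi_1 gamma(0) + c_1
Substituting the second into the first: gamma(0) (1 - phi_1^2) = c_0 + phi_1 c_1, so
  gamma(0) = (c_0 + phi_1 c_1) / (1 - phi_1^2) = (0.907744 + (-0.682)(0.186)) / (1 - (-0.682)^2) = 0.780892 / 0.534876 = 1.45995.
  gamma(1) = phi_1 gamma(0) + c_1 = (-0.682)(1.45995) + (0.186) = -0.809686.
For k = 2 (> q): gamma(2) = phi_1 gamma(1) = (-0.682)(-0.809686) = 0.552206.
Therefore gamma(2) = 0.5522 (to 4 decimal places).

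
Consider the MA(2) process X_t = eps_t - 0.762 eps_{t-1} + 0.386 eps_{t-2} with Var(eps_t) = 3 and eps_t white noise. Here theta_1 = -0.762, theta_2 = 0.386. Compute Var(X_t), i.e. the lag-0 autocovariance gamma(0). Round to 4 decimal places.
\gamma(0) = 5.1889

For an MA(q) process X_t = eps_t + sum_i theta_i eps_{t-i} with
Var(eps_t) = sigma^2, the variance is
  gamma(0) = sigma^2 * (1 + sum_i theta_i^2).
  sum_i theta_i^2 = (-0.762)^2 + (0.386)^2 = 0.580644 + 0.148996 = 0.72964.
  gamma(0) = 3 * (1 + 0.72964) = 3 * 1.72964 = 5.18892, which rounds to 5.1889.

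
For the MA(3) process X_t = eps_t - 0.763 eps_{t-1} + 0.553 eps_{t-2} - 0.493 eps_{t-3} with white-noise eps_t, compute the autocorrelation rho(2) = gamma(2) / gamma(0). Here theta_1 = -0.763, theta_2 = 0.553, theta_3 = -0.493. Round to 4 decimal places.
\rho(2) = 0.4360

For an MA(q) process with theta_0 = 1, the autocovariance is
  gamma(k) = sigma^2 * sum_{i=0..q-k} theta_i * theta_{i+k},
and rho(k) = gamma(k) / gamma(0). Sigma^2 cancels.
  numerator   = (1)*(0.553) + (-0.763)*(-0.493) = 0.929159.
  denominator = (1)^2 + (-0.763)^2 + (0.553)^2 + (-0.493)^2 = 2.131027.
  rho(2) = 0.929159 / 2.131027 = 0.4360.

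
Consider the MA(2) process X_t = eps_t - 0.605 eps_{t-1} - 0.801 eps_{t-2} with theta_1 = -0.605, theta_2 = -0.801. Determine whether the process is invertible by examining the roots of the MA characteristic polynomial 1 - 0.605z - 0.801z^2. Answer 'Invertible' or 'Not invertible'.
\text{Not invertible}

The MA(q) characteristic polynomial is P(z) = 1 - 0.605z - 0.801z^2.
Invertibility requires all roots to lie outside the unit circle, i.e. |z| > 1 for every root.
Set 1 + (-0.605) z + (-0.801) z^2 = 0, i.e. a z^2 + b z + c = 0 with a = -0.801, b = -0.605, c = 1.
Discriminant D = b^2 - 4ac = (-0.605)^2 - 4*(-0.801)*1 = 0.366025 - (-3.204) = 3.570025.
D >= 0, so the roots are real: z = (-b +/- sqrt(D)) / (2a) = (0.605 +/- 1.889451) / (-1.602).
  z_1 = (0.605 + 1.889451) / (-1.602) = -1.5571,   |z_1| = 1.5571.
  z_2 = (0.605 - 1.889451) / (-1.602) = 0.8018,   |z_2| = 0.8018.
Moduli of all roots: 1.5571, 0.8018.
All moduli strictly greater than 1? No.
Verdict: Not invertible.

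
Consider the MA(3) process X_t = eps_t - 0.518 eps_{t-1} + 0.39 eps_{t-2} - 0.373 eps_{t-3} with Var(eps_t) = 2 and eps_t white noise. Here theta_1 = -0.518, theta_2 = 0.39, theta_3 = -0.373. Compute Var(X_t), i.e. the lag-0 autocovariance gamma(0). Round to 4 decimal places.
\gamma(0) = 3.1191

For an MA(q) process X_t = eps_t + sum_i theta_i eps_{t-i} with
Var(eps_t) = sigma^2, the variance is
  gamma(0) = sigma^2 * (1 + sum_i theta_i^2).
  sum_i theta_i^2 = (-0.518)^2 + (0.39)^2 + (-0.373)^2 = 0.268324 + 0.1521 + 0.139129 = 0.559553.
  gamma(0) = 2 * (1 + 0.559553) = 2 * 1.559553 = 3.119106, which rounds to 3.1191.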